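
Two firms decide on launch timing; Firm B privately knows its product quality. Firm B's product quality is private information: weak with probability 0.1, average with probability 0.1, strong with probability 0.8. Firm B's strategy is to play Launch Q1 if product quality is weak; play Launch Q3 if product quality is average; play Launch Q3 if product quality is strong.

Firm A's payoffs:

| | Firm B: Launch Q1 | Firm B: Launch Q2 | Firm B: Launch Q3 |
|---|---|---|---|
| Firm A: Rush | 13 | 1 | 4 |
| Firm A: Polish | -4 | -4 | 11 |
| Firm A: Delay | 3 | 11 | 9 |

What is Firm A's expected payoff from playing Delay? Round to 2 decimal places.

Take the expectation over Firm B's product quality, weighting each type's action by its prior probability.
E[Delay] = 0.1·3 + 0.1·9 + 0.8·9 = 0.3 + 0.9 + 7.2 = 8.4

8.40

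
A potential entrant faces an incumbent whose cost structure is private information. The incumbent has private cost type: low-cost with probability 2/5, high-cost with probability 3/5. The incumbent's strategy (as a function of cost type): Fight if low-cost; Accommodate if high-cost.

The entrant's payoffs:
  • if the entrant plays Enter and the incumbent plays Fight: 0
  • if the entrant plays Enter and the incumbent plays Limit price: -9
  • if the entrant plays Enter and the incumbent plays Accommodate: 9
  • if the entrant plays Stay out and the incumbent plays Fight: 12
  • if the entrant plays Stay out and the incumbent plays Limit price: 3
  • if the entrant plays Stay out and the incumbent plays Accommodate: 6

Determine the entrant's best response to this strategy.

E[Enter] = 2/5·(0) + 3/5·(9) = 27/5
E[Stay out] = 2/5·(12) + 3/5·(6) = 42/5
Best response: Stay out (42/5 is the largest).

Stay out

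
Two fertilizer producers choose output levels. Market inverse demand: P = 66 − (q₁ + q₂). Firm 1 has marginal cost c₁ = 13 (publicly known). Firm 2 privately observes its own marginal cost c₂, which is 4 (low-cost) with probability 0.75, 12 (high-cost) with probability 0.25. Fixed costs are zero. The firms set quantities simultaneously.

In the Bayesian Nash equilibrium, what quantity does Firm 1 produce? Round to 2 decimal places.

15.33

Each type of Firm 2 best-responds to q₁; Firm 1 best-responds to the expected q₂ over Firm 2's types.
Firm 2 with cost c maximizes (66 − (q₁+q₂) − c)·q₂, giving q₂(c) = (66 − c − q₁)/2.
E[c₂] = 0.75·4 + 0.25·12 = 6
Firm 1's FOC against E[q₂] yields q₁ = (66 − 2·13 + E[c₂])/3 = (66 − 26 + 6)/3 = 15.3333.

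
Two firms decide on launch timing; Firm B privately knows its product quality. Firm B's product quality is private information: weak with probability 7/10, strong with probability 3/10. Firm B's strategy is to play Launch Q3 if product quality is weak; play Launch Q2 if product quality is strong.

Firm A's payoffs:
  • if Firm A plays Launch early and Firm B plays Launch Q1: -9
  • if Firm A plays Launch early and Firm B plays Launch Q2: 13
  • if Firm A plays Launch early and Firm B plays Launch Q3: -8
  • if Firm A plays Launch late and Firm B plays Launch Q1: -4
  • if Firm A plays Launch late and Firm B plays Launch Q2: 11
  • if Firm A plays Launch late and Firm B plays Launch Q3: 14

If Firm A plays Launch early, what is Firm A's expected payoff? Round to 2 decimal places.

Take the expectation over Firm B's product quality, weighting each type's action by its prior probability.
E[Launch early] = 7/10·(-8) + 3/10·13 = (-28/5) + 39/10 = -17/10

-1.70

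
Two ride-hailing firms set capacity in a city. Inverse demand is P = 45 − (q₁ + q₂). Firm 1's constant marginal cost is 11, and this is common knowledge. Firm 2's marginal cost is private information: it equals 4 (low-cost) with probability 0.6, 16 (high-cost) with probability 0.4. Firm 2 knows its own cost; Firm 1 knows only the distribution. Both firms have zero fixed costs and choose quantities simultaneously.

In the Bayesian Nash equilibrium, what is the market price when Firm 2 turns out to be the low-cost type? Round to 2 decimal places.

19.20

Each type of Firm 2 best-responds to q₁; Firm 1 best-responds to the expected q₂ over Firm 2's types.
Firm 2 with cost c maximizes (45 − (q₁+q₂) − c)·q₂, giving q₂(c) = (45 − c − q₁)/2.
E[c₂] = 0.6·4 + 0.4·16 = 8.8
Firm 1's FOC against E[q₂] yields q₁ = (45 − 2·11 + E[c₂])/3 = (45 − 22 + 8.8)/3 = 10.6.
q₂(low-cost) = 15.2, so P = 45 − (10.6 + 15.2) = 19.2.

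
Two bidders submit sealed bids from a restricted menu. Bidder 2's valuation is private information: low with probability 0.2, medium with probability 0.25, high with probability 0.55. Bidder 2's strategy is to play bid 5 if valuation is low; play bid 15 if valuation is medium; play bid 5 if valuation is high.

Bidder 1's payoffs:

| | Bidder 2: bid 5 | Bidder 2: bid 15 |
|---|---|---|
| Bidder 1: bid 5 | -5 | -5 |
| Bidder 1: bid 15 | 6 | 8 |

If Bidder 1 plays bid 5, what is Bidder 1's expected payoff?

-5

E[bid 5] = 0.2·(-5) + 0.25·(-5) + 0.55·(-5) = (-1) + (-1.25) + (-2.75) = -5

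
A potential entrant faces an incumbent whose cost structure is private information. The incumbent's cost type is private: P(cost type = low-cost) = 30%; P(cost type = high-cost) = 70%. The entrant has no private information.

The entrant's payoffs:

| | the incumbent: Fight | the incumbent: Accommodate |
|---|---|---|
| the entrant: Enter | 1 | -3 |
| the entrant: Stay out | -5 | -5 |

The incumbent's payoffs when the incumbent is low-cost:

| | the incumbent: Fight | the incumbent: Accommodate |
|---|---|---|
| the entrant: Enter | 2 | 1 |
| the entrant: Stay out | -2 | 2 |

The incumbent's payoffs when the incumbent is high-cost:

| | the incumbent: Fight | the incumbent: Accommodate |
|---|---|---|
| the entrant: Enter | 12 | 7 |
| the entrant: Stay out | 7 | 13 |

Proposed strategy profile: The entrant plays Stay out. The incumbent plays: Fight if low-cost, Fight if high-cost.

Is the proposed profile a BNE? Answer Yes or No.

The entrant plays Stay out: E[Stay out] = 0.3·(-5) + 0.7·(-5) = -5; E[Enter] = 1. Not best-responding. ✗
The incumbent (cost type low-cost), facing Stay out: Fight gives -2, Accommodate gives 2. Proposed Fight is not best — profitable deviation exists. ✗
The incumbent (cost type high-cost), facing Stay out: Fight gives 7, Accommodate gives 13. Proposed Fight is not best — profitable deviation exists. ✗

No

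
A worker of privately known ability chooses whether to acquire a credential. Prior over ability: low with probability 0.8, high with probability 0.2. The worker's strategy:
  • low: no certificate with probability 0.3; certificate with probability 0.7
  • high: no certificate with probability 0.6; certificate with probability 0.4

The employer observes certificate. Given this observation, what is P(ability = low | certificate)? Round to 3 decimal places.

Apply Bayes' rule using the sender's strategy as the likelihood.
P(certificate) = 0.8·0.7 + 0.2·0.4 = 0.64
P(low | certificate) = (0.8·0.7) / 0.64 = 0.56 / 0.64 = 0.875

0.875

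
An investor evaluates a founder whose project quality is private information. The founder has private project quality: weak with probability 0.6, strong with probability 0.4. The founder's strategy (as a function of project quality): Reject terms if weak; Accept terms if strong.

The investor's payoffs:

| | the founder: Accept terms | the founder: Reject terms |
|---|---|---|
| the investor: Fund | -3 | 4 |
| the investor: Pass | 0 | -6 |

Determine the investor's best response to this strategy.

Compute the investor's expected payoff for each action, taking the expectation over the founder's type.
E[Fund] = 0.6·(4) + 0.4·(-3) = 1.2
E[Pass] = 0.6·(-6) + 0.4·(0) = -3.6
Best response: Fund (1.2 is the largest).

Fund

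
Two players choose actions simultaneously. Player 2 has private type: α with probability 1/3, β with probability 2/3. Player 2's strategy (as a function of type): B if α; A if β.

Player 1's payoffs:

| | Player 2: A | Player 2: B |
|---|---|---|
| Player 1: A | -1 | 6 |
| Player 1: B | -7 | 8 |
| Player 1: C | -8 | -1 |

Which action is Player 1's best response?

E[A] = 1/3·(6) + 2/3·(-1) = 4/3
E[B] = 1/3·(8) + 2/3·(-7) = -2
E[C] = 1/3·(-1) + 2/3·(-8) = -17/3
Best response: A (4/3 is the largest).

A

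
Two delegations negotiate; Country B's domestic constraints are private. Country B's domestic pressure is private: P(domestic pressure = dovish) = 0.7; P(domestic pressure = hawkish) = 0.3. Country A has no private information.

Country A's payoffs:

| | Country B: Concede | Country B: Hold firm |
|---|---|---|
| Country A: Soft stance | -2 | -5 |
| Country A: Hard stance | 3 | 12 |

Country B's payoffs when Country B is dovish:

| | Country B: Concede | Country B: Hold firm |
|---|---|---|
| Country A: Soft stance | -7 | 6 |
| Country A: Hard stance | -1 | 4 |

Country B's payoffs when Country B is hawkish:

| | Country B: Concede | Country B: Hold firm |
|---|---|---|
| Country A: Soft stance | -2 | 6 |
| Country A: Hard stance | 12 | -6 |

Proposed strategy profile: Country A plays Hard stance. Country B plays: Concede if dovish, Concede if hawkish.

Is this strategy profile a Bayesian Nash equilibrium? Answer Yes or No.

Country A plays Hard stance: E[Hard stance] = 0.7·(3) + 0.3·(3) = 3; E[Soft stance] = -2. Best-responding. ✓
Country B (domestic pressure dovish), facing Hard stance: Concede gives -1, Hold firm gives 4. Proposed Concede is not best — profitable deviation exists. ✗
Country B (domestic pressure hawkish), facing Hard stance: Concede gives 12, Hold firm gives -6. Proposed Concede is best. ✓

No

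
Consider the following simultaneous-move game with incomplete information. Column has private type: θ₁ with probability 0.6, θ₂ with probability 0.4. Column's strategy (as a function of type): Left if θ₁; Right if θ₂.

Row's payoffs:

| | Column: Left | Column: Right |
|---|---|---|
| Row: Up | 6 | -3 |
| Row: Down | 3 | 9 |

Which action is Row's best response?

Compute Row's expected payoff for each action, taking the expectation over Column's type.
E[Up] = 0.6·(6) + 0.4·(-3) = 2.4
E[Down] = 0.6·(3) + 0.4·(9) = 5.4
Best response: Down (5.4 is the largest).

Down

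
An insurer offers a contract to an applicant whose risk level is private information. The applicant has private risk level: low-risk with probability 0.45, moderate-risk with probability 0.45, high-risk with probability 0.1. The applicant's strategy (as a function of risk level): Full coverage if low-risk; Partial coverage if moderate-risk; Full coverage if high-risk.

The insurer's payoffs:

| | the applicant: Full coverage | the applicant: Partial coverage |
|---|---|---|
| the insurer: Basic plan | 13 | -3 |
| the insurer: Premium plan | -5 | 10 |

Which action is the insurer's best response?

Basic plan

Compute the insurer's expected payoff for each action, taking the expectation over the applicant's type.
E[Basic plan] = 0.45·(13) + 0.45·(-3) + 0.1·(13) = 5.8
E[Premium plan] = 0.45·(-5) + 0.45·(10) + 0.1·(-5) = 1.75
Best response: Basic plan (5.8 is the largest).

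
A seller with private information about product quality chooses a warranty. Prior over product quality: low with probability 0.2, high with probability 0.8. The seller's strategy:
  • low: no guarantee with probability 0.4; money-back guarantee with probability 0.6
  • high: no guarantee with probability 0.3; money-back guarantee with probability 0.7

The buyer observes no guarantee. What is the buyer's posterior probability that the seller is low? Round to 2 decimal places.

P(no guarantee) = 0.2·0.4 + 0.8·0.3 = 0.32
P(low | no guarantee) = (0.2·0.4) / 0.32 = 0.08 / 0.32 = 0.25

0.25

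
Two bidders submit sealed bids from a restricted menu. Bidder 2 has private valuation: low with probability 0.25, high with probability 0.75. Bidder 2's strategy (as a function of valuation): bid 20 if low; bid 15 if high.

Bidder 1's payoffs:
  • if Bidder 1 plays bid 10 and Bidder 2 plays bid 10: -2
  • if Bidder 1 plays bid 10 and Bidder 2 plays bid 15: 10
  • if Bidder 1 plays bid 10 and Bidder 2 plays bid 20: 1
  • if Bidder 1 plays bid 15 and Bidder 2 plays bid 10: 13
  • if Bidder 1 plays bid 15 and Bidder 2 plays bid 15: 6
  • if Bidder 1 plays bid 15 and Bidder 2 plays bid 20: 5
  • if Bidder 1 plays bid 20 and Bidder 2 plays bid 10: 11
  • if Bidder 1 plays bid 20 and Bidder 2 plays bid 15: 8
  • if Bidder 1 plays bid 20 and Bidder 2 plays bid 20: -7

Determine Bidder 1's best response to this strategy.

bid 10

E[bid 10] = 0.25·(1) + 0.75·(10) = 7.75
E[bid 15] = 0.25·(5) + 0.75·(6) = 5.75
E[bid 20] = 0.25·(-7) + 0.75·(8) = 4.25
Best response: bid 10 (7.75 is the largest).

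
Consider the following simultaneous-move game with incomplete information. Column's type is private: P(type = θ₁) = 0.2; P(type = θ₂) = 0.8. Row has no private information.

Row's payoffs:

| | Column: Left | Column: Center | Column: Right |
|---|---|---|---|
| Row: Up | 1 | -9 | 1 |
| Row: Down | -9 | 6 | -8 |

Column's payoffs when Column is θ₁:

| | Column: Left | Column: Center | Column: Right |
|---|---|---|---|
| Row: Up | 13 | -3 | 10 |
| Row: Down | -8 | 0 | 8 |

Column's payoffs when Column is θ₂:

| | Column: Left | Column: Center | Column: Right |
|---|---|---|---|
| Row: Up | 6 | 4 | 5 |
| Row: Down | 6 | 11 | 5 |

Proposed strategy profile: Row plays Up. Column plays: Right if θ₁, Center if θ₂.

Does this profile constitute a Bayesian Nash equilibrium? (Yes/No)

A profile is a BNE iff every type of every player is best-responding given beliefs about the other side.
Row plays Up: E[Up] = 0.2·(1) + 0.8·(-9) = -7; E[Down] = 3.2. Not best-responding. ✗
Column (type θ₁), facing Up: Left gives 13, Center gives -3, Right gives 10. Proposed Right is not best — profitable deviation exists. ✗
Column (type θ₂), facing Up: Left gives 6, Center gives 4, Right gives 5. Proposed Center is not best — profitable deviation exists. ✗

No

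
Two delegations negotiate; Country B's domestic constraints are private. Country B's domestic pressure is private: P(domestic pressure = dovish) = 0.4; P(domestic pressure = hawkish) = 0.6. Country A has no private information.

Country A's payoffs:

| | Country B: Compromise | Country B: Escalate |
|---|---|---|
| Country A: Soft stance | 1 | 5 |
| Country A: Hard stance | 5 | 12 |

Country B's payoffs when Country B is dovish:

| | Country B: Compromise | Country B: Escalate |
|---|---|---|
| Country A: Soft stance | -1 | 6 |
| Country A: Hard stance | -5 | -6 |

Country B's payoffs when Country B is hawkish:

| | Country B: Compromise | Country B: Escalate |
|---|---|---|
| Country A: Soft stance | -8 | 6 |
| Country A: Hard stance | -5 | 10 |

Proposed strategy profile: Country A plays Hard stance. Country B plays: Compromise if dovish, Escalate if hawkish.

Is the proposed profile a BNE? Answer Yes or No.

A profile is a BNE iff every type of every player is best-responding given beliefs about the other side.
Country A plays Hard stance: E[Hard stance] = 0.4·(5) + 0.6·(12) = 9.2; E[Soft stance] = 3.4. Best-responding. ✓
Country B (domestic pressure dovish), facing Hard stance: Compromise gives -5, Escalate gives -6. Proposed Compromise is best. ✓
Country B (domestic pressure hawkish), facing Hard stance: Compromise gives -5, Escalate gives 10. Proposed Escalate is best. ✓

Yes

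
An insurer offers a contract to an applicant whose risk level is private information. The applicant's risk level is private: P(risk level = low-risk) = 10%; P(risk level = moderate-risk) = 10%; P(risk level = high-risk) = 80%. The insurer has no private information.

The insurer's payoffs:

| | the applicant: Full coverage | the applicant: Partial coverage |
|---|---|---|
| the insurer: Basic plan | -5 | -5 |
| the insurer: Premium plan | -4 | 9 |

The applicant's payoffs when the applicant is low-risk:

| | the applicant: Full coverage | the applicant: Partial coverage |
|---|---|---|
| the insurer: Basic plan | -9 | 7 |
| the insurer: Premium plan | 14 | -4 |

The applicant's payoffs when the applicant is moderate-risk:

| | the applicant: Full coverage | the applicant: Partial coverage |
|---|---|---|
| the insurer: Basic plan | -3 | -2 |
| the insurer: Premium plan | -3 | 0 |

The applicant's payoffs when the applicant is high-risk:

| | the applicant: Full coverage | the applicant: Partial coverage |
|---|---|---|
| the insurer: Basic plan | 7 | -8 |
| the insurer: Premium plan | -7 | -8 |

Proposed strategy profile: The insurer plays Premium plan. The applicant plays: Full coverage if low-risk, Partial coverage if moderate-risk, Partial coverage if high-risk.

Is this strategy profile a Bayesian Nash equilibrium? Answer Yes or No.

No

A profile is a BNE iff every type of every player is best-responding given beliefs about the other side.
The insurer plays Premium plan: E[Premium plan] = 0.1·(-4) + 0.1·(9) + 0.8·(9) = 7.7; E[Basic plan] = -5. Best-responding. ✓
The applicant (risk level low-risk), facing Premium plan: Full coverage gives 14, Partial coverage gives -4. Proposed Full coverage is best. ✓
The applicant (risk level moderate-risk), facing Premium plan: Full coverage gives -3, Partial coverage gives 0. Proposed Partial coverage is best. ✓
The applicant (risk level high-risk), facing Premium plan: Full coverage gives -7, Partial coverage gives -8. Proposed Partial coverage is not best — profitable deviation exists. ✗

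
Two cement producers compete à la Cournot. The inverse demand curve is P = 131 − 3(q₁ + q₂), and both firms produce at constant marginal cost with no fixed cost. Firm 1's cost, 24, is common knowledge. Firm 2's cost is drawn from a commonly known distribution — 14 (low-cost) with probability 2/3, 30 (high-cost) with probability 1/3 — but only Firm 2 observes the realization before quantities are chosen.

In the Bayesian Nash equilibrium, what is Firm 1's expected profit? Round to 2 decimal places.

Type-c best response for Firm 2: q₂(c) = (131 − c)/6 − q₁/2.
Firm 1 maximizes expected profit; its first-order condition is 131 − 6q₁ − 3E[q₂] − 24 = 0.
Substituting E[q₂] and solving: E[c₂] = 19.3333, so q₁ = (131 − 2·24 + 19.3333)/9 = 11.3704.
E[P] = 131 − 3·(q₁ + E[q₂]) = 58.1111; Firm 1's expected profit = (E[P] − 24)·q₁ = (58.1111 − 24)·11.3704 = 387.856.

387.86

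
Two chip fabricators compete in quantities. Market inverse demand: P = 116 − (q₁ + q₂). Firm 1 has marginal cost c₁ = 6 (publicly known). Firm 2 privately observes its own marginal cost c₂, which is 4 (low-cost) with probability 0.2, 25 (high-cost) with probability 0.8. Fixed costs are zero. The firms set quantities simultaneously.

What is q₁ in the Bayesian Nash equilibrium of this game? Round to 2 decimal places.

41.60

Firm 2 with cost c maximizes (116 − (q₁+q₂) − c)·q₂, giving q₂(c) = (116 − c − q₁)/2.
E[c₂] = 0.2·4 + 0.8·25 = 20.8
Firm 1's FOC against E[q₂] yields q₁ = (116 − 2·6 + E[c₂])/3 = (116 − 12 + 20.8)/3 = 41.6.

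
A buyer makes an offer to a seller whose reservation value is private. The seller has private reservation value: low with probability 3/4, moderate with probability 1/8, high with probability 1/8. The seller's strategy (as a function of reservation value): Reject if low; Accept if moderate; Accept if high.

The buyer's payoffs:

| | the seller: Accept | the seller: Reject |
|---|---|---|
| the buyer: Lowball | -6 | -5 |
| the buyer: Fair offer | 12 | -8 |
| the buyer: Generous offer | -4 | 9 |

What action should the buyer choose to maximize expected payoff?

E[Lowball] = 3/4·(-5) + 1/8·(-6) + 1/8·(-6) = -21/4
E[Fair offer] = 3/4·(-8) + 1/8·(12) + 1/8·(12) = -3
E[Generous offer] = 3/4·(9) + 1/8·(-4) + 1/8·(-4) = 23/4
Best response: Generous offer (23/4 is the largest).

Generous offer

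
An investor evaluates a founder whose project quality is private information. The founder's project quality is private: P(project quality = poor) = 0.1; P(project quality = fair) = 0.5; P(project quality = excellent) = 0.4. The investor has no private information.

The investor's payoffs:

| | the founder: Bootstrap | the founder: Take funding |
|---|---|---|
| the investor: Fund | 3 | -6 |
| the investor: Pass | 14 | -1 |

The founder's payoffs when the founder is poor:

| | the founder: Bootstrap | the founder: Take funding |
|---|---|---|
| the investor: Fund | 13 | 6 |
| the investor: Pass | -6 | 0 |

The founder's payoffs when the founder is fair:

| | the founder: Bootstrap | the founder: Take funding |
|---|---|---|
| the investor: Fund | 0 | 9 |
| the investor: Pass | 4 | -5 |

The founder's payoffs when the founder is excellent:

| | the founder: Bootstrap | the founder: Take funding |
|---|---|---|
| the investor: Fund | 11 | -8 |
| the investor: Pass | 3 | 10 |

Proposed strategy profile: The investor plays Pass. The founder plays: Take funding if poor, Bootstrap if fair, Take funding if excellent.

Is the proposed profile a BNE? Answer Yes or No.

The investor plays Pass: E[Pass] = 0.1·(-1) + 0.5·(14) + 0.4·(-1) = 6.5; E[Fund] = -1.5. Best-responding. ✓
The founder (project quality poor), facing Pass: Bootstrap gives -6, Take funding gives 0. Proposed Take funding is best. ✓
The founder (project quality fair), facing Pass: Bootstrap gives 4, Take funding gives -5. Proposed Bootstrap is best. ✓
The founder (project quality excellent), facing Pass: Bootstrap gives 3, Take funding gives 10. Proposed Take funding is best. ✓

Yes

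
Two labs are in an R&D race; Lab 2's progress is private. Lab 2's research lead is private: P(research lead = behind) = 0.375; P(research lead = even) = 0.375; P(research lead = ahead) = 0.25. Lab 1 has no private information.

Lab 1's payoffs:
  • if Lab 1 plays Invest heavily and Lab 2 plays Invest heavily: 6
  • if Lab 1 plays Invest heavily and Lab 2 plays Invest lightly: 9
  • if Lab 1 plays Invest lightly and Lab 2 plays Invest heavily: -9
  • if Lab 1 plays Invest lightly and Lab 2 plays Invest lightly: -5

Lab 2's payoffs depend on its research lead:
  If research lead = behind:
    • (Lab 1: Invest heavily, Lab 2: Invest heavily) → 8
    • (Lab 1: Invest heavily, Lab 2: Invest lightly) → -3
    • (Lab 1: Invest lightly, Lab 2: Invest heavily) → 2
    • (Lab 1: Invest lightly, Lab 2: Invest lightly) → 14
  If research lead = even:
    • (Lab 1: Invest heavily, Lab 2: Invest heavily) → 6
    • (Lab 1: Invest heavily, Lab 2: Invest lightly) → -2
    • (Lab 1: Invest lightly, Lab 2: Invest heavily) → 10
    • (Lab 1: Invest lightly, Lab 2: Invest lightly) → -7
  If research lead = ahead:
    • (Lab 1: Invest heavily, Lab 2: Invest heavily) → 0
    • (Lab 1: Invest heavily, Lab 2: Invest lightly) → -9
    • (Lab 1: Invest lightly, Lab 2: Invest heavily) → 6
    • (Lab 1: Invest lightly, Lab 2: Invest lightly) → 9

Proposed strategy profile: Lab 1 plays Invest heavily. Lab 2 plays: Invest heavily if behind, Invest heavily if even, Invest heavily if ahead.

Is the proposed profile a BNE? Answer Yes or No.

A profile is a BNE iff every type of every player is best-responding given beliefs about the other side.
Lab 1 plays Invest heavily: E[Invest heavily] = 0.375·(6) + 0.375·(6) + 0.25·(6) = 6; E[Invest lightly] = -9. Best-responding. ✓
Lab 2 (research lead behind), facing Invest heavily: Invest heavily gives 8, Invest lightly gives -3. Proposed Invest heavily is best. ✓
Lab 2 (research lead even), facing Invest heavily: Invest heavily gives 6, Invest lightly gives -2. Proposed Invest heavily is best. ✓
Lab 2 (research lead ahead), facing Invest heavily: Invest heavily gives 0, Invest lightly gives -9. Proposed Invest heavily is best. ✓

Yes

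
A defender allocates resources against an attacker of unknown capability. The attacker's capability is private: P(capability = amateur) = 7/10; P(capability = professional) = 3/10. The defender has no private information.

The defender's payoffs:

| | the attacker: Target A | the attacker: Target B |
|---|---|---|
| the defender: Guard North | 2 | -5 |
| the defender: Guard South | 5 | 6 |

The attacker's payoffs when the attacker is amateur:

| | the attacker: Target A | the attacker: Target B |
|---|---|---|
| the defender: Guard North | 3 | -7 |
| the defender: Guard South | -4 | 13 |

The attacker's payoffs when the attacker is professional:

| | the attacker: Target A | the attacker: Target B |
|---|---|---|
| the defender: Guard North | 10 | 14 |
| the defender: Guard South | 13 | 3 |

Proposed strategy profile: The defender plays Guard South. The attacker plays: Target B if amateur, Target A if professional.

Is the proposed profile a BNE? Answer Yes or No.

Yes

The defender plays Guard South: E[Guard South] = 7/10·(6) + 3/10·(5) = 57/10; E[Guard North] = -29/10. Best-responding. ✓
The attacker (capability amateur), facing Guard South: Target A gives -4, Target B gives 13. Proposed Target B is best. ✓
The attacker (capability professional), facing Guard South: Target A gives 13, Target B gives 3. Proposed Target A is best. ✓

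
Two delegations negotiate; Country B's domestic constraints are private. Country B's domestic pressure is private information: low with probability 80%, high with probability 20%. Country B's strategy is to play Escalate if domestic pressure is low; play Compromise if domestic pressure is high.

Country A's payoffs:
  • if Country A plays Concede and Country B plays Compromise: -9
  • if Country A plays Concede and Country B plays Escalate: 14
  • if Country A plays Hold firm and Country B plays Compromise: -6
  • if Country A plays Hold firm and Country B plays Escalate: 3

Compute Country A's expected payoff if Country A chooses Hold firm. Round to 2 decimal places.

E[Hold firm] = 0.8·3 + 0.2·(-6) = 2.4 + (-1.2) = 1.2

1.20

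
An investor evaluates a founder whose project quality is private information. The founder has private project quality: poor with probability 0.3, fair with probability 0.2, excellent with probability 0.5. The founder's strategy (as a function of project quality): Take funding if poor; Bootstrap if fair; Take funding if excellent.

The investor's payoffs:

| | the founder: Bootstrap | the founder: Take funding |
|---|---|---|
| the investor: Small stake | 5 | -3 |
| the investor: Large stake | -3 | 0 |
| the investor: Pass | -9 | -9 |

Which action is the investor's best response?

E[Small stake] = 0.3·(-3) + 0.2·(5) + 0.5·(-3) = -1.4
E[Large stake] = 0.3·(0) + 0.2·(-3) + 0.5·(0) = -0.6
E[Pass] = 0.3·(-9) + 0.2·(-9) + 0.5·(-9) = -9
Best response: Large stake (-0.6 is the largest).

Large stake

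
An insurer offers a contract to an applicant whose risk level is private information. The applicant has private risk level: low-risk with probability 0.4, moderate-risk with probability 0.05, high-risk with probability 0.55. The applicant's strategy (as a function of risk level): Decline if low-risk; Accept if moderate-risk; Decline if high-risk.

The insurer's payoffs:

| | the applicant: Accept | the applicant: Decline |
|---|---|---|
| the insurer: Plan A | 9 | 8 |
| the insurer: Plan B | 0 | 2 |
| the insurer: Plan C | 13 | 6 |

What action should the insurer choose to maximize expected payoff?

Compute the insurer's expected payoff for each action, taking the expectation over the applicant's type.
E[Plan A] = 0.4·(8) + 0.05·(9) + 0.55·(8) = 8.05
E[Plan B] = 0.4·(2) + 0.05·(0) + 0.55·(2) = 1.9
E[Plan C] = 0.4·(6) + 0.05·(13) + 0.55·(6) = 6.35
Best response: Plan A (8.05 is the largest).

Plan A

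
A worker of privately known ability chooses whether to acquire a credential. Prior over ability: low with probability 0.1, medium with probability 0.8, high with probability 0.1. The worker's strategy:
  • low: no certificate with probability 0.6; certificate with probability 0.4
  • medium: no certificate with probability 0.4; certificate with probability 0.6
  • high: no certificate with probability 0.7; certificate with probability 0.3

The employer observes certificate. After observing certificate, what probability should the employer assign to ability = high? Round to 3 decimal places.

0.055

Apply Bayes' rule using the sender's strategy as the likelihood.
P(certificate) = 0.1·0.4 + 0.8·0.6 + 0.1·0.3 = 0.55
P(high | certificate) = (0.1·0.3) / 0.55 = 0.03 / 0.55 = 0.0545455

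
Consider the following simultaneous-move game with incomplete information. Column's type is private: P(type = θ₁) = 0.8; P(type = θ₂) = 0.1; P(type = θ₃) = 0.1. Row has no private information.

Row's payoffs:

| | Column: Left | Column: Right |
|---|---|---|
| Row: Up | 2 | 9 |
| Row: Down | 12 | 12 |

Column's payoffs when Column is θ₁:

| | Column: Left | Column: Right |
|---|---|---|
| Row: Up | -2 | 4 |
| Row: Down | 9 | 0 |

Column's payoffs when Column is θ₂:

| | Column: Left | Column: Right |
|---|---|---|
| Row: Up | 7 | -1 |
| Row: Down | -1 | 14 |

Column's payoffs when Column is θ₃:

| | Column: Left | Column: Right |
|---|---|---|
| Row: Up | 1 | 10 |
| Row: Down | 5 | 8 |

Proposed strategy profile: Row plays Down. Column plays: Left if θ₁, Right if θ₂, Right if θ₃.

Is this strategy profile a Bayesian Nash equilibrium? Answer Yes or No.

Yes

A profile is a BNE iff every type of every player is best-responding given beliefs about the other side.
Row plays Down: E[Down] = 0.8·(12) + 0.1·(12) + 0.1·(12) = 12; E[Up] = 3.4. Best-responding. ✓
Column (type θ₁), facing Down: Left gives 9, Right gives 0. Proposed Left is best. ✓
Column (type θ₂), facing Down: Left gives -1, Right gives 14. Proposed Right is best. ✓
Column (type θ₃), facing Down: Left gives 5, Right gives 8. Proposed Right is best. ✓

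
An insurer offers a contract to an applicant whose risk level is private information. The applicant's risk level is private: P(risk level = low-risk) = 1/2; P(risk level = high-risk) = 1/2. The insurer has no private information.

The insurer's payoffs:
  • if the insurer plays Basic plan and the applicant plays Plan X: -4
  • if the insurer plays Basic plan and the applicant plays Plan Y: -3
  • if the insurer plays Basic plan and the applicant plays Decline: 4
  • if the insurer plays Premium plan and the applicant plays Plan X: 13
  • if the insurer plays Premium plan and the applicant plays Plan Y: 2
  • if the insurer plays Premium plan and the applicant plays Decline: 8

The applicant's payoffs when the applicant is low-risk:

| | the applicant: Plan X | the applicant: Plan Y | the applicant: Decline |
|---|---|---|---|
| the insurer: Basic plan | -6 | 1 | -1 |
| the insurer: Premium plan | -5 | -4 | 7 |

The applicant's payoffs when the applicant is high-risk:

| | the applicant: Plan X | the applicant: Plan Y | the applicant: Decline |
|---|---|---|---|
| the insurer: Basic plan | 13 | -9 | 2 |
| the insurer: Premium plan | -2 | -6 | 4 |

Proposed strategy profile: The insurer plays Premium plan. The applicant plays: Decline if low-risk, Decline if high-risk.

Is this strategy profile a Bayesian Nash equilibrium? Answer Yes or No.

Yes

A profile is a BNE iff every type of every player is best-responding given beliefs about the other side.
The insurer plays Premium plan: E[Premium plan] = 1/2·(8) + 1/2·(8) = 8; E[Basic plan] = 4. Best-responding. ✓
The applicant (risk level low-risk), facing Premium plan: Plan X gives -5, Plan Y gives -4, Decline gives 7. Proposed Decline is best. ✓
The applicant (risk level high-risk), facing Premium plan: Plan X gives -2, Plan Y gives -6, Decline gives 4. Proposed Decline is best. ✓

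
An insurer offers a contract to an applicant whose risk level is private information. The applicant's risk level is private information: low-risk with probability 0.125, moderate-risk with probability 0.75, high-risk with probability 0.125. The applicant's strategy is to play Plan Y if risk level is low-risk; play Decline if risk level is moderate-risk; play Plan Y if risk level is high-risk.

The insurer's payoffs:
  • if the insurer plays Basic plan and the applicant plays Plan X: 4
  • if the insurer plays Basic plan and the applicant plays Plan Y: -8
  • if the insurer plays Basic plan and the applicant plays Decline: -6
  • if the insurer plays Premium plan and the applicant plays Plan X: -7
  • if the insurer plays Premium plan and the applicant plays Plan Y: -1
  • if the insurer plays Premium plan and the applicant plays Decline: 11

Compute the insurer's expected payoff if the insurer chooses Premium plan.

8

E[Premium plan] = 0.125·(-1) + 0.75·11 + 0.125·(-1) = (-0.125) + 8.25 + (-0.125) = 8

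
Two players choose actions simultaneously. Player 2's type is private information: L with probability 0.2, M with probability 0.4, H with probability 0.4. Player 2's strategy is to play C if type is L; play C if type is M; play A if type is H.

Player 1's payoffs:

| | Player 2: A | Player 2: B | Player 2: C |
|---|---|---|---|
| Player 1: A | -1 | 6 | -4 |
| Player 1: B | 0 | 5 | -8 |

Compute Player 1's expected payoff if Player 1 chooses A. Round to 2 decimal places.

E[A] = 0.2·(-4) + 0.4·(-4) + 0.4·(-1) = (-0.8) + (-1.6) + (-0.4) = -2.8

-2.80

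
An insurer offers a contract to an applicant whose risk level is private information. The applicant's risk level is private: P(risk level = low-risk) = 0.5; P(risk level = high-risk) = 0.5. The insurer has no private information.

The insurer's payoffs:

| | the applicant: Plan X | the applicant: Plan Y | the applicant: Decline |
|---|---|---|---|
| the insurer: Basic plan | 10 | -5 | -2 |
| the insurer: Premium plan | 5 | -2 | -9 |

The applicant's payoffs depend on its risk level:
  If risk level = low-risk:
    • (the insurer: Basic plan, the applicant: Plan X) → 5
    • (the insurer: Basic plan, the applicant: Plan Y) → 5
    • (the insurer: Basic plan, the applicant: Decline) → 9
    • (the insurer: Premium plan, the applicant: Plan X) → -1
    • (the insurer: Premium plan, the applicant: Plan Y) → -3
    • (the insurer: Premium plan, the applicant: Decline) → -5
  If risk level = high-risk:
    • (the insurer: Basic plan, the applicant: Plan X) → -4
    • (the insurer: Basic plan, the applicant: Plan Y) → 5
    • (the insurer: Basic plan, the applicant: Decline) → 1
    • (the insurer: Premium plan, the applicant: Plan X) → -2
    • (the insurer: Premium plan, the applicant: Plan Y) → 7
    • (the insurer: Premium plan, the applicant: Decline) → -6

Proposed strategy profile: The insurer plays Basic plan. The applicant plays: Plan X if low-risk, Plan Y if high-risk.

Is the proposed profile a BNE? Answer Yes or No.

No

A profile is a BNE iff every type of every player is best-responding given beliefs about the other side.
The insurer plays Basic plan: E[Basic plan] = 0.5·(10) + 0.5·(-5) = 2.5; E[Premium plan] = 1.5. Best-responding. ✓
The applicant (risk level low-risk), facing Basic plan: Plan X gives 5, Plan Y gives 5, Decline gives 9. Proposed Plan X is not best — profitable deviation exists. ✗
The applicant (risk level high-risk), facing Basic plan: Plan X gives -4, Plan Y gives 5, Decline gives 1. Proposed Plan Y is best. ✓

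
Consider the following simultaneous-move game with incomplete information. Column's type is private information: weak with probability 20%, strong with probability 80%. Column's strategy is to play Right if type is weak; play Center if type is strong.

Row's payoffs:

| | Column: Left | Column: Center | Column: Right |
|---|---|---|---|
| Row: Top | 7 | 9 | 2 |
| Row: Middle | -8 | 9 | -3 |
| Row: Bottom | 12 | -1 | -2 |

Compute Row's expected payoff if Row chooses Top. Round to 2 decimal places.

E[Top] = 0.2·2 + 0.8·9 = 0.4 + 7.2 = 7.6

7.60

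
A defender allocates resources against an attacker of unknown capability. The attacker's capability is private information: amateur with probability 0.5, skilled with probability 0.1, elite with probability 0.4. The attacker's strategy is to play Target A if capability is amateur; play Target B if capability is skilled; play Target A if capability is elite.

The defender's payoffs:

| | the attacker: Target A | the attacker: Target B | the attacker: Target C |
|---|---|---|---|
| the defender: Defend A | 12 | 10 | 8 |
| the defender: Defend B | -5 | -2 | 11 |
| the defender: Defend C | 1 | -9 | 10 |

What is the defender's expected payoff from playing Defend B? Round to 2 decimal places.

-4.70

E[Defend B] = 0.5·(-5) + 0.1·(-2) + 0.4·(-5) = (-2.5) + (-0.2) + (-2) = -4.7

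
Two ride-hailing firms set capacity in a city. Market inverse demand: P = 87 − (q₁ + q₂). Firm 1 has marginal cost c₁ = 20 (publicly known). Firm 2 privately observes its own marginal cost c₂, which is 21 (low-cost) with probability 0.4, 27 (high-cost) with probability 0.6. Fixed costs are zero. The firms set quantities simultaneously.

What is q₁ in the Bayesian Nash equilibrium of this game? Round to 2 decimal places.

Type-c best response for Firm 2: q₂(c) = (87 − c)/2 − q₁/2.
Firm 1 maximizes expected profit; its first-order condition is 87 − 2q₁ − E[q₂] − 20 = 0.
Substituting E[q₂] and solving: E[c₂] = 24.6, so q₁ = (87 − 2·20 + 24.6)/3 = 23.8667.

23.87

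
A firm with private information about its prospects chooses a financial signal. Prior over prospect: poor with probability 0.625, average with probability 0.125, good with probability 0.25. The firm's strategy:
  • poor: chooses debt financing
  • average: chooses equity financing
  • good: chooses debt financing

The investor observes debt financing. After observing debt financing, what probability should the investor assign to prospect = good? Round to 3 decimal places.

0.286

P(debt financing) = 0.625·1 + 0.125·0 + 0.25·1 = 0.875
P(good | debt financing) = (0.25·1) / 0.875 = 0.25 / 0.875 = 0.285714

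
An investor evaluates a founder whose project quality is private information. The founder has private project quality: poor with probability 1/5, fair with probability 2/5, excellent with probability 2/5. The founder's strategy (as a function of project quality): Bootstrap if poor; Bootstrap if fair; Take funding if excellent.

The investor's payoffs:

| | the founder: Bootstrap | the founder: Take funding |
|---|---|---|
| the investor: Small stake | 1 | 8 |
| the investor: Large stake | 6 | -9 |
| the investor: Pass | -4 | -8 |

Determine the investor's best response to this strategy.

Small stake

E[Small stake] = 1/5·(1) + 2/5·(1) + 2/5·(8) = 19/5
E[Large stake] = 1/5·(6) + 2/5·(6) + 2/5·(-9) = 0
E[Pass] = 1/5·(-4) + 2/5·(-4) + 2/5·(-8) = -28/5
Best response: Small stake (19/5 is the largest).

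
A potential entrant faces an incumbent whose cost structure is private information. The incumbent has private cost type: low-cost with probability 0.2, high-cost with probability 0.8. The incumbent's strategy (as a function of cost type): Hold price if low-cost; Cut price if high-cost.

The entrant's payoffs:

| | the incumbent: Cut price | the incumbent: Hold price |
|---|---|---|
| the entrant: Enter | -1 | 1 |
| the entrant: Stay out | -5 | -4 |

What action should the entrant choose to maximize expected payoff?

Enter

E[Enter] = 0.2·(1) + 0.8·(-1) = -0.6
E[Stay out] = 0.2·(-4) + 0.8·(-5) = -4.8
Best response: Enter (-0.6 is the largest).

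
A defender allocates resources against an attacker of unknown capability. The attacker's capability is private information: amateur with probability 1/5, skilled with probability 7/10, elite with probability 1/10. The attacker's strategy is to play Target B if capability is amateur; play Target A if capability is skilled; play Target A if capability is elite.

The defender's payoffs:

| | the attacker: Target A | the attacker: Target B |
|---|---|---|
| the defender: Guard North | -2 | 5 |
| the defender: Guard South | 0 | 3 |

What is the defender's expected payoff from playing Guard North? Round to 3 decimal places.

Take the expectation over the attacker's capability, weighting each type's action by its prior probability.
E[Guard North] = 1/5·5 + 7/10·(-2) + 1/10·(-2) = 1 + (-7/5) + (-1/5) = -3/5

-0.600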